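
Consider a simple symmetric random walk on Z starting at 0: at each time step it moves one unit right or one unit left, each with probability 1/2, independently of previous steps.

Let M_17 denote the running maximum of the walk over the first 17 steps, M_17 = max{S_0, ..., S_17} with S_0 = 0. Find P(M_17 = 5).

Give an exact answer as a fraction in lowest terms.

Let M_17 = max(S_0,...,S_17). Use the reflection principle: for j ≥ 1, #{paths with M_17 ≥ j} = #{S_17 ≥ j} + #{S_17 ≥ j+1}.
By reflection, #{M_17 ≥ 5} = #{S_17 ≥ 5} + #{S_17 ≥ 6} = 21778 + 9402 = 31180.
#{M_17 ≥ 6} = #{S_17 ≥ 6} + #{S_17 ≥ 7} = 9402 + 9402 = 18804.
#{M_17 = 5} = 31180 - 18804 = 12376.
P(M_17 = 5) = 12376/131072 = 1547/16384

Answer: 1547/16384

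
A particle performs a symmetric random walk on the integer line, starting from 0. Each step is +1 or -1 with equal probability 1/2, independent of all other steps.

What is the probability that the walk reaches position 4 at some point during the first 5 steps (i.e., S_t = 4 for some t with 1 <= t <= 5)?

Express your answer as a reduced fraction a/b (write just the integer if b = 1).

Answer: 1/16

Derivation:
Count via complement. Let g(t,s) = #length-t paths at position s with S_1..S_t all ≠ 4.
g(t,s) = g(t-1,s-1) + g(t-1,s+1) for s ≠ 4; g(t,4) = 0.
t=0: g(0,0)=1
t=1: g(1,-1)=1 g(1,1)=1
t=2: g(2,-2)=1 g(2,0)=2 g(2,2)=1
t=3: g(3,-3)=1 g(3,-1)=3 g(3,1)=3 g(3,3)=1
t=4: g(4,-4)=1 g(4,-2)=4 g(4,0)=6 g(4,2)=4
t=5: g(5,-5)=1 g(5,-3)=5 g(5,-1)=10 g(5,1)=10 g(5,3)=4
Paths never hitting 4: Σ_s g(5,s) = 30
Paths hitting 4: 2^5 - 30 = 2
P = 2/32 = 1/16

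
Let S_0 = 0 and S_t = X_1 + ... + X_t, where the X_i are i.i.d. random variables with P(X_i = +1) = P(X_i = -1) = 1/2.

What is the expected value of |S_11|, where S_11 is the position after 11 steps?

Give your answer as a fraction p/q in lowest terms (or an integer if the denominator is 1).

S_11 takes values m ≡ 1 (mod 2) with |m| ≤ 11; P(S_11=m) = C(11,(11+m)/2)/2^11.
Total paths: 2^11 = 2048
Distribution: P(S=-11)=1/2048, P(S=-9)=11/2048, P(S=-7)=55/2048, P(S=-5)=165/2048, P(S=-3)=330/2048, P(S=-1)=462/2048, P(S=1)=462/2048, P(S=3)=330/2048, P(S=5)=165/2048, P(S=7)=55/2048, P(S=9)=11/2048, P(S=11)=1/2048
E[|S_11|] = Σ_m |m|·P(S_11=m) = 5544/2048 = 693/256

Answer: 693/256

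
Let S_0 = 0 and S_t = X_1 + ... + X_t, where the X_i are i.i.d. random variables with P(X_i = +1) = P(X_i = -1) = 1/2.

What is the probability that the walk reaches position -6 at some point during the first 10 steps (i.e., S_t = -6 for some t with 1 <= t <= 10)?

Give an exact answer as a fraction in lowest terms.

Count via complement. Let g(t,s) = #length-t paths at position s with S_1..S_t all ≠ -6.
g(t,s) = g(t-1,s-1) + g(t-1,s+1) for s ≠ -6; g(t,-6) = 0.
t=0: g(0,0)=1
t=1: g(1,-1)=1 g(1,1)=1
t=2: g(2,-2)=1 g(2,0)=2 g(2,2)=1
t=3: g(3,-3)=1 g(3,-1)=3 g(3,1)=3 g(3,3)=1
t=4: g(4,-4)=1 g(4,-2)=4 g(4,0)=6 g(4,2)=4 g(4,4)=1
t=5: g(5,-5)=1 g(5,-3)=5 g(5,-1)=10 g(5,1)=10 g(5,3)=5 g(5,5)=1
t=6: g(6,-4)=6 g(6,-2)=15 g(6,0)=20 g(6,2)=15 g(6,4)=6 g(6,6)=1
t=7: g(7,-5)=6 g(7,-3)=21 g(7,-1)=35 g(7,1)=35 g(7,3)=21 g(7,5)=7 g(7,7)=1
t=8: g(8,-4)=27 g(8,-2)=56 g(8,0)=70 g(8,2)=56 g(8,4)=28 g(8,6)=8 g(8,8)=1
t=9: g(9,-5)=27 g(9,-3)=83 g(9,-1)=126 g(9,1)=126 g(9,3)=84 g(9,5)=36 g(9,7)=9 g(9,9)=1
t=10: g(10,-4)=110 g(10,-2)=209 g(10,0)=252 g(10,2)=210 g(10,4)=120 g(10,6)=45 g(10,8)=10 g(10,10)=1
Paths never hitting -6: Σ_s g(10,s) = 957
Paths hitting -6: 2^10 - 957 = 67
P = 67/1024 = 67/1024

Answer: 67/1024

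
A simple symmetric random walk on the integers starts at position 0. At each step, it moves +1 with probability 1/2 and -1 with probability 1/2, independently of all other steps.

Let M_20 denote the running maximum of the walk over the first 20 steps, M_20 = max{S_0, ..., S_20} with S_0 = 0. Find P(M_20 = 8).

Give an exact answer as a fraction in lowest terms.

Answer: 4845/131072

Derivation:
Let M_20 = max(S_0,...,S_20). Use the reflection principle: for j ≥ 1, #{paths with M_20 ≥ j} = #{S_20 ≥ j} + #{S_20 ≥ j+1}.
By reflection, #{M_20 ≥ 8} = #{S_20 ≥ 8} + #{S_20 ≥ 9} = 60460 + 21700 = 82160.
#{M_20 ≥ 9} = #{S_20 ≥ 9} + #{S_20 ≥ 10} = 21700 + 21700 = 43400.
#{M_20 = 8} = 82160 - 43400 = 38760.
P(M_20 = 8) = 38760/1048576 = 4845/131072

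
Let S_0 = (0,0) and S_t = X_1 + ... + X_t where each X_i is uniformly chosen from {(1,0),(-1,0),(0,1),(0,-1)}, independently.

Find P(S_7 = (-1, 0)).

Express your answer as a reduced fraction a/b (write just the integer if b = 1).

Answer: 1225/16384

Derivation:
Let h be the number of horizontal steps (so 7-h are vertical). To end at (-1,0) need (h-1)/2 right-steps and ((7-h)+0)/2 up-steps.
Sum over h with 1 ≤ h ≤ 7, h ≡ 1 (mod 2), 7-h ≡ 0 (mod 2):
h=1: C(7,1)·C(1,0)·C(6,3) = 7·1·20 = 140
h=3: C(7,3)·C(3,1)·C(4,2) = 35·3·6 = 630
h=5: C(7,5)·C(5,2)·C(2,1) = 21·10·2 = 420
h=7: C(7,7)·C(7,3)·C(0,0) = 1·35·1 = 35
Total favorable: 1225
Total paths: 4^7 = 16384
P = 1225/16384 = 1225/16384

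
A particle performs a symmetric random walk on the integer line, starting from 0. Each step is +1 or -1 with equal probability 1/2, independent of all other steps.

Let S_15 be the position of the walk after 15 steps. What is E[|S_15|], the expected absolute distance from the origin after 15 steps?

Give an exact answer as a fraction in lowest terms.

Answer: 6435/2048

Derivation:
S_15 takes values m ≡ 1 (mod 2) with |m| ≤ 15; P(S_15=m) = C(15,(15+m)/2)/2^15.
Total paths: 2^15 = 32768
Distribution: P(S=-15)=1/32768, P(S=-13)=15/32768, P(S=-11)=105/32768, P(S=-9)=455/32768, P(S=-7)=1365/32768, P(S=-5)=3003/32768, P(S=-3)=5005/32768, P(S=-1)=6435/32768, P(S=1)=6435/32768, P(S=3)=5005/32768, P(S=5)=3003/32768, P(S=7)=1365/32768, P(S=9)=455/32768, P(S=11)=105/32768, P(S=13)=15/32768, P(S=15)=1/32768
E[|S_15|] = Σ_m |m|·P(S_15=m) = 102960/32768 = 6435/2048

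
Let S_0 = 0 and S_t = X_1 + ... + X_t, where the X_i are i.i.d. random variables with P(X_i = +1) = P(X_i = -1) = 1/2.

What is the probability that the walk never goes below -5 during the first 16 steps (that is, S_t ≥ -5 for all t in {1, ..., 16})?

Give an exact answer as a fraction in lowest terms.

Answer: 28067/32768

Derivation:
Let f(t,s) = #length-t paths at position s with S_1..S_t all ≥ -5.
f(t,s) = f(t-1,s-1) + f(t-1,s+1) for s ≥ -5; f(t,s) = 0 for s < -5.
t=0: f(0,0)=1
t=1: f(1,-1)=1 f(1,1)=1
t=2: f(2,-2)=1 f(2,0)=2 f(2,2)=1
t=3: f(3,-3)=1 f(3,-1)=3 f(3,1)=3 f(3,3)=1
t=4: f(4,-4)=1 f(4,-2)=4 f(4,0)=6 f(4,2)=4 f(4,4)=1
t=5: f(5,-5)=1 f(5,-3)=5 f(5,-1)=10 f(5,1)=10 f(5,3)=5 f(5,5)=1
t=6: f(6,-4)=6 f(6,-2)=15 f(6,0)=20 f(6,2)=15 f(6,4)=6 f(6,6)=1
t=7: f(7,-5)=6 f(7,-3)=21 f(7,-1)=35 f(7,1)=35 f(7,3)=21 f(7,5)=7 f(7,7)=1
t=8: f(8,-4)=27 f(8,-2)=56 f(8,0)=70 f(8,2)=56 f(8,4)=28 f(8,6)=8 f(8,8)=1
t=9: f(9,-5)=27 f(9,-3)=83 f(9,-1)=126 f(9,1)=126 f(9,3)=84 f(9,5)=36 f(9,7)=9 f(9,9)=1
t=10: f(10,-4)=110 f(10,-2)=209 f(10,0)=252 f(10,2)=210 f(10,4)=120 f(10,6)=45 f(10,8)=10 f(10,10)=1
t=11: f(11,-5)=110 f(11,-3)=319 f(11,-1)=461 f(11,1)=462 f(11,3)=330 f(11,5)=165 f(11,7)=55 f(11,9)=11 f(11,11)=1
t=12: f(12,-4)=429 f(12,-2)=780 f(12,0)=923 f(12,2)=792 f(12,4)=495 f(12,6)=220 f(12,8)=66 f(12,10)=12 f(12,12)=1
t=13: f(13,-5)=429 f(13,-3)=1209 f(13,-1)=1703 f(13,1)=1715 f(13,3)=1287 f(13,5)=715 f(13,7)=286 f(13,9)=78 f(13,11)=13 f(13,13)=1
t=14: f(14,-4)=1638 f(14,-2)=2912 f(14,0)=3418 f(14,2)=3002 f(14,4)=2002 f(14,6)=1001 f(14,8)=364 f(14,10)=91 f(14,12)=14 f(14,14)=1
t=15: f(15,-5)=1638 f(15,-3)=4550 f(15,-1)=6330 f(15,1)=6420 f(15,3)=5004 f(15,5)=3003 f(15,7)=1365 f(15,9)=455 f(15,11)=105 f(15,13)=15 f(15,15)=1
t=16: f(16,-4)=6188 f(16,-2)=10880 f(16,0)=12750 f(16,2)=11424 f(16,4)=8007 f(16,6)=4368 f(16,8)=1820 f(16,10)=560 f(16,12)=120 f(16,14)=16 f(16,16)=1
Σ_s f(16,s) = 56134
P = 56134/65536 = 28067/32768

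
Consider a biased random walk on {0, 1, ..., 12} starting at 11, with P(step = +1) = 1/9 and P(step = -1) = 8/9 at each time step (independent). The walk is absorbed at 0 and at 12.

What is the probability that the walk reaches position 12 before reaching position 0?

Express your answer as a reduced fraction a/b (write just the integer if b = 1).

Answer: 1227133513/9817068105

Derivation:
Biased walk: p = 1/9, q = 8/9, r = q/p = 8
Gambler's ruin: P(hit 12 before 0 | start at 11) = (1 - r^a)/(1 - r^N)
r^11 = 8589934592; r^12 = 68719476736
P = (1 - 8589934592) / (1 - 68719476736) = -8589934591 / -68719476735 = 1227133513/9817068105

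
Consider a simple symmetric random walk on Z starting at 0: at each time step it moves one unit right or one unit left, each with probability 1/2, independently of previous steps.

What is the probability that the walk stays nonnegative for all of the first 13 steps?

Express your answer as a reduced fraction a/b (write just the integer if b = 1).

Answer: 429/2048

Derivation:
Let f(t,s) = #length-t paths at position s with S_1..S_t all ≥ 0.
f(t,s) = f(t-1,s-1) + f(t-1,s+1) for s ≥ 0; f(t,s) = 0 for s < 0.
t=0: f(0,0)=1
t=1: f(1,1)=1
t=2: f(2,0)=1 f(2,2)=1
t=3: f(3,1)=2 f(3,3)=1
t=4: f(4,0)=2 f(4,2)=3 f(4,4)=1
t=5: f(5,1)=5 f(5,3)=4 f(5,5)=1
t=6: f(6,0)=5 f(6,2)=9 f(6,4)=5 f(6,6)=1
t=7: f(7,1)=14 f(7,3)=14 f(7,5)=6 f(7,7)=1
t=8: f(8,0)=14 f(8,2)=28 f(8,4)=20 f(8,6)=7 f(8,8)=1
t=9: f(9,1)=42 f(9,3)=48 f(9,5)=27 f(9,7)=8 f(9,9)=1
t=10: f(10,0)=42 f(10,2)=90 f(10,4)=75 f(10,6)=35 f(10,8)=9 f(10,10)=1
t=11: f(11,1)=132 f(11,3)=165 f(11,5)=110 f(11,7)=44 f(11,9)=10 f(11,11)=1
t=12: f(12,0)=132 f(12,2)=297 f(12,4)=275 f(12,6)=154 f(12,8)=54 f(12,10)=11 f(12,12)=1
t=13: f(13,1)=429 f(13,3)=572 f(13,5)=429 f(13,7)=208 f(13,9)=65 f(13,11)=12 f(13,13)=1
Σ_s f(13,s) = 1716
P = 1716/8192 = 429/2048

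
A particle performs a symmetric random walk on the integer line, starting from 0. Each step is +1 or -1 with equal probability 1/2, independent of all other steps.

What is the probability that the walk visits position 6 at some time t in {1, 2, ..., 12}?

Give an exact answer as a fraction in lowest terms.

Count via complement. Let g(t,s) = #length-t paths at position s with S_1..S_t all ≠ 6.
g(t,s) = g(t-1,s-1) + g(t-1,s+1) for s ≠ 6; g(t,6) = 0.
t=0: g(0,0)=1
t=1: g(1,-1)=1 g(1,1)=1
t=2: g(2,-2)=1 g(2,0)=2 g(2,2)=1
t=3: g(3,-3)=1 g(3,-1)=3 g(3,1)=3 g(3,3)=1
t=4: g(4,-4)=1 g(4,-2)=4 g(4,0)=6 g(4,2)=4 g(4,4)=1
t=5: g(5,-5)=1 g(5,-3)=5 g(5,-1)=10 g(5,1)=10 g(5,3)=5 g(5,5)=1
t=6: g(6,-6)=1 g(6,-4)=6 g(6,-2)=15 g(6,0)=20 g(6,2)=15 g(6,4)=6
t=7: g(7,-7)=1 g(7,-5)=7 g(7,-3)=21 g(7,-1)=35 g(7,1)=35 g(7,3)=21 g(7,5)=6
t=8: g(8,-8)=1 g(8,-6)=8 g(8,-4)=28 g(8,-2)=56 g(8,0)=70 g(8,2)=56 g(8,4)=27
t=9: g(9,-9)=1 g(9,-7)=9 g(9,-5)=36 g(9,-3)=84 g(9,-1)=126 g(9,1)=126 g(9,3)=83 g(9,5)=27
t=10: g(10,-10)=1 g(10,-8)=10 g(10,-6)=45 g(10,-4)=120 g(10,-2)=210 g(10,0)=252 g(10,2)=209 g(10,4)=110
t=11: g(11,-11)=1 g(11,-9)=11 g(11,-7)=55 g(11,-5)=165 g(11,-3)=330 g(11,-1)=462 g(11,1)=461 g(11,3)=319 g(11,5)=110
t=12: g(12,-12)=1 g(12,-10)=12 g(12,-8)=66 g(12,-6)=220 g(12,-4)=495 g(12,-2)=792 g(12,0)=923 g(12,2)=780 g(12,4)=429
Paths never hitting 6: Σ_s g(12,s) = 3718
Paths hitting 6: 2^12 - 3718 = 378
P = 378/4096 = 189/2048

Answer: 189/2048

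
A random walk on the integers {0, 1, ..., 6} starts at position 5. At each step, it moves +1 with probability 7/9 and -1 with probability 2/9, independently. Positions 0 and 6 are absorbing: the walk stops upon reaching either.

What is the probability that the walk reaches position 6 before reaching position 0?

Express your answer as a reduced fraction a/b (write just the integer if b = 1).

Biased walk: p = 7/9, q = 2/9, r = q/p = 2/7
Gambler's ruin: P(hit 6 before 0 | start at 5) = (1 - r^a)/(1 - r^N)
r^5 = 32/16807; r^6 = 64/117649
P = (1 - 32/16807) / (1 - 64/117649) = 16775/16807 / 117585/117649 = 23485/23517

Answer: 23485/23517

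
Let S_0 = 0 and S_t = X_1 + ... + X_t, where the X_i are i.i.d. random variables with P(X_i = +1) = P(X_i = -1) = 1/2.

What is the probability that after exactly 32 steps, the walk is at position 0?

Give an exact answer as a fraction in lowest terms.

To return to 0 after 32 steps: need exactly 16 steps of +1 and 16 of -1.
Favorable paths: C(32,16) = 601080390
Total paths: 2^32 = 4294967296
P = 601080390/4294967296 = 300540195/2147483648

Answer: 300540195/2147483648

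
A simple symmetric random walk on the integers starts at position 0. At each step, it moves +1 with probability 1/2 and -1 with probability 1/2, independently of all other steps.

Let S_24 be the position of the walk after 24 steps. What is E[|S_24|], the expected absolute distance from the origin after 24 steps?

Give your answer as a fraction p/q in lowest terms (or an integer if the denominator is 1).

S_24 takes values m ≡ 0 (mod 2) with |m| ≤ 24; P(S_24=m) = C(24,(24+m)/2)/2^24.
Total paths: 2^24 = 16777216
Distribution: P(S=-24)=1/16777216, P(S=-22)=24/16777216, P(S=-20)=276/16777216, P(S=-18)=2024/16777216, P(S=-16)=10626/16777216, P(S=-14)=42504/16777216, P(S=-12)=134596/16777216, P(S=-10)=346104/16777216, P(S=-8)=735471/16777216, P(S=-6)=1307504/16777216, P(S=-4)=1961256/16777216, P(S=-2)=2496144/16777216, P(S=0)=2704156/16777216, P(S=2)=2496144/16777216, P(S=4)=1961256/16777216, P(S=6)=1307504/16777216, P(S=8)=735471/16777216, P(S=10)=346104/16777216, P(S=12)=134596/16777216, P(S=14)=42504/16777216, P(S=16)=10626/16777216, P(S=18)=2024/16777216, P(S=20)=276/16777216, P(S=22)=24/16777216, P(S=24)=1/16777216
E[|S_24|] = Σ_m |m|·P(S_24=m) = 64899744/16777216 = 2028117/524288

Answer: 2028117/524288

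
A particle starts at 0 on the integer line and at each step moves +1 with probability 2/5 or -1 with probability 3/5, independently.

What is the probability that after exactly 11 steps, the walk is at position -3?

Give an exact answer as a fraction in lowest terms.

To reach position -3 after 11 steps: need 4 steps of +1 and 7 steps of -1.
Number of such sequences: C(11,4) = 330
Each has probability (2/5)^4 · (3/5)^7 = 34992/48828125
P = 330 · 34992/48828125 = 2309472/9765625

Answer: 2309472/9765625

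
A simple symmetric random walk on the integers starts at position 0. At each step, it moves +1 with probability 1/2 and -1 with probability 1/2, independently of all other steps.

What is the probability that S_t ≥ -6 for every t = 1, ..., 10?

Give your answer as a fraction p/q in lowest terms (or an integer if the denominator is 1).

Let f(t,s) = #length-t paths at position s with S_1..S_t all ≥ -6.
f(t,s) = f(t-1,s-1) + f(t-1,s+1) for s ≥ -6; f(t,s) = 0 for s < -6.
t=0: f(0,0)=1
t=1: f(1,-1)=1 f(1,1)=1
t=2: f(2,-2)=1 f(2,0)=2 f(2,2)=1
t=3: f(3,-3)=1 f(3,-1)=3 f(3,1)=3 f(3,3)=1
t=4: f(4,-4)=1 f(4,-2)=4 f(4,0)=6 f(4,2)=4 f(4,4)=1
t=5: f(5,-5)=1 f(5,-3)=5 f(5,-1)=10 f(5,1)=10 f(5,3)=5 f(5,5)=1
t=6: f(6,-6)=1 f(6,-4)=6 f(6,-2)=15 f(6,0)=20 f(6,2)=15 f(6,4)=6 f(6,6)=1
t=7: f(7,-5)=7 f(7,-3)=21 f(7,-1)=35 f(7,1)=35 f(7,3)=21 f(7,5)=7 f(7,7)=1
t=8: f(8,-6)=7 f(8,-4)=28 f(8,-2)=56 f(8,0)=70 f(8,2)=56 f(8,4)=28 f(8,6)=8 f(8,8)=1
t=9: f(9,-5)=35 f(9,-3)=84 f(9,-1)=126 f(9,1)=126 f(9,3)=84 f(9,5)=36 f(9,7)=9 f(9,9)=1
t=10: f(10,-6)=35 f(10,-4)=119 f(10,-2)=210 f(10,0)=252 f(10,2)=210 f(10,4)=120 f(10,6)=45 f(10,8)=10 f(10,10)=1
Σ_s f(10,s) = 1002
P = 1002/1024 = 501/512

Answer: 501/512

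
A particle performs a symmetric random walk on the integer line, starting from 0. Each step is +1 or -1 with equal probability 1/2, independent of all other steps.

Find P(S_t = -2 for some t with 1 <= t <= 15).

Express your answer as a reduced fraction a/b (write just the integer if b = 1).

Answer: 9949/16384

Derivation:
Count via complement. Let g(t,s) = #length-t paths at position s with S_1..S_t all ≠ -2.
g(t,s) = g(t-1,s-1) + g(t-1,s+1) for s ≠ -2; g(t,-2) = 0.
t=0: g(0,0)=1
t=1: g(1,-1)=1 g(1,1)=1
t=2: g(2,0)=2 g(2,2)=1
t=3: g(3,-1)=2 g(3,1)=3 g(3,3)=1
t=4: g(4,0)=5 g(4,2)=4 g(4,4)=1
t=5: g(5,-1)=5 g(5,1)=9 g(5,3)=5 g(5,5)=1
t=6: g(6,0)=14 g(6,2)=14 g(6,4)=6 g(6,6)=1
t=7: g(7,-1)=14 g(7,1)=28 g(7,3)=20 g(7,5)=7 g(7,7)=1
t=8: g(8,0)=42 g(8,2)=48 g(8,4)=27 g(8,6)=8 g(8,8)=1
t=9: g(9,-1)=42 g(9,1)=90 g(9,3)=75 g(9,5)=35 g(9,7)=9 g(9,9)=1
t=10: g(10,0)=132 g(10,2)=165 g(10,4)=110 g(10,6)=44 g(10,8)=10 g(10,10)=1
t=11: g(11,-1)=132 g(11,1)=297 g(11,3)=275 g(11,5)=154 g(11,7)=54 g(11,9)=11 g(11,11)=1
t=12: g(12,0)=429 g(12,2)=572 g(12,4)=429 g(12,6)=208 g(12,8)=65 g(12,10)=12 g(12,12)=1
t=13: g(13,-1)=429 g(13,1)=1001 g(13,3)=1001 g(13,5)=637 g(13,7)=273 g(13,9)=77 g(13,11)=13 g(13,13)=1
t=14: g(14,0)=1430 g(14,2)=2002 g(14,4)=1638 g(14,6)=910 g(14,8)=350 g(14,10)=90 g(14,12)=14 g(14,14)=1
t=15: g(15,-1)=1430 g(15,1)=3432 g(15,3)=3640 g(15,5)=2548 g(15,7)=1260 g(15,9)=440 g(15,11)=104 g(15,13)=15 g(15,15)=1
Paths never hitting -2: Σ_s g(15,s) = 12870
Paths hitting -2: 2^15 - 12870 = 19898
P = 19898/32768 = 9949/16384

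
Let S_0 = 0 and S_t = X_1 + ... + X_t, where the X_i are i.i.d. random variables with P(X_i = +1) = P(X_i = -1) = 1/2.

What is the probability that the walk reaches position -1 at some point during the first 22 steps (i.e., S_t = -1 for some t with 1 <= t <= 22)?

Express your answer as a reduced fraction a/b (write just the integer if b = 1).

Answer: 436109/524288

Derivation:
Count via complement. Let g(t,s) = #length-t paths at position s with S_1..S_t all ≠ -1.
g(t,s) = g(t-1,s-1) + g(t-1,s+1) for s ≠ -1; g(t,-1) = 0.
t=0: g(0,0)=1
t=1: g(1,1)=1
t=2: g(2,0)=1 g(2,2)=1
t=3: g(3,1)=2 g(3,3)=1
t=4: g(4,0)=2 g(4,2)=3 g(4,4)=1
t=5: g(5,1)=5 g(5,3)=4 g(5,5)=1
t=6: g(6,0)=5 g(6,2)=9 g(6,4)=5 g(6,6)=1
t=7: g(7,1)=14 g(7,3)=14 g(7,5)=6 g(7,7)=1
t=8: g(8,0)=14 g(8,2)=28 g(8,4)=20 g(8,6)=7 g(8,8)=1
t=9: g(9,1)=42 g(9,3)=48 g(9,5)=27 g(9,7)=8 g(9,9)=1
t=10: g(10,0)=42 g(10,2)=90 g(10,4)=75 g(10,6)=35 g(10,8)=9 g(10,10)=1
t=11: g(11,1)=132 g(11,3)=165 g(11,5)=110 g(11,7)=44 g(11,9)=10 g(11,11)=1
t=12: g(12,0)=132 g(12,2)=297 g(12,4)=275 g(12,6)=154 g(12,8)=54 g(12,10)=11 g(12,12)=1
t=13: g(13,1)=429 g(13,3)=572 g(13,5)=429 g(13,7)=208 g(13,9)=65 g(13,11)=12 g(13,13)=1
t=14: g(14,0)=429 g(14,2)=1001 g(14,4)=1001 g(14,6)=637 g(14,8)=273 g(14,10)=77 g(14,12)=13 g(14,14)=1
t=15: g(15,1)=1430 g(15,3)=2002 g(15,5)=1638 g(15,7)=910 g(15,9)=350 g(15,11)=90 g(15,13)=14 g(15,15)=1
t=16: g(16,0)=1430 g(16,2)=3432 g(16,4)=3640 g(16,6)=2548 g(16,8)=1260 g(16,10)=440 g(16,12)=104 g(16,14)=15 g(16,16)=1
t=17: g(17,1)=4862 g(17,3)=7072 g(17,5)=6188 g(17,7)=3808 g(17,9)=1700 g(17,11)=544 g(17,13)=119 g(17,15)=16 g(17,17)=1
t=18: g(18,0)=4862 g(18,2)=11934 g(18,4)=13260 g(18,6)=9996 g(18,8)=5508 g(18,10)=2244 g(18,12)=663 g(18,14)=135 g(18,16)=17 g(18,18)=1
t=19: g(19,1)=16796 g(19,3)=25194 g(19,5)=23256 g(19,7)=15504 g(19,9)=7752 g(19,11)=2907 g(19,13)=798 g(19,15)=152 g(19,17)=18 g(19,19)=1
t=20: g(20,0)=16796 g(20,2)=41990 g(20,4)=48450 g(20,6)=38760 g(20,8)=23256 g(20,10)=10659 g(20,12)=3705 g(20,14)=950 g(20,16)=170 g(20,18)=19 g(20,20)=1
t=21: g(21,1)=58786 g(21,3)=90440 g(21,5)=87210 g(21,7)=62016 g(21,9)=33915 g(21,11)=14364 g(21,13)=4655 g(21,15)=1120 g(21,17)=189 g(21,19)=20 g(21,21)=1
t=22: g(22,0)=58786 g(22,2)=149226 g(22,4)=177650 g(22,6)=149226 g(22,8)=95931 g(22,10)=48279 g(22,12)=19019 g(22,14)=5775 g(22,16)=1309 g(22,18)=209 g(22,20)=21 g(22,22)=1
Paths never hitting -1: Σ_s g(22,s) = 705432
Paths hitting -1: 2^22 - 705432 = 3488872
P = 3488872/4194304 = 436109/524288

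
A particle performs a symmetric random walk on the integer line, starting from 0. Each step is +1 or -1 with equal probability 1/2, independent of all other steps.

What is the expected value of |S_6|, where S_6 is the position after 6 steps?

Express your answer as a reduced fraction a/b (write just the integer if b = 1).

S_6 takes values m ≡ 0 (mod 2) with |m| ≤ 6; P(S_6=m) = C(6,(6+m)/2)/2^6.
Total paths: 2^6 = 64
Distribution: P(S=-6)=1/64, P(S=-4)=6/64, P(S=-2)=15/64, P(S=0)=20/64, P(S=2)=15/64, P(S=4)=6/64, P(S=6)=1/64
E[|S_6|] = Σ_m |m|·P(S_6=m) = 120/64 = 15/8

Answer: 15/8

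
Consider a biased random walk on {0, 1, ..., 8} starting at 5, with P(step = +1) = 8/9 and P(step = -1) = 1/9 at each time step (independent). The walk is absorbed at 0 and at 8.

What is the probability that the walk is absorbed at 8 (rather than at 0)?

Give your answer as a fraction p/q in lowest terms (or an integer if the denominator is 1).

Biased walk: p = 8/9, q = 1/9, r = q/p = 1/8
Gambler's ruin: P(hit 8 before 0 | start at 5) = (1 - r^a)/(1 - r^N)
r^5 = 1/32768; r^8 = 1/16777216
P = (1 - 1/32768) / (1 - 1/16777216) = 32767/32768 / 16777215/16777216 = 2396672/2396745

Answer: 2396672/2396745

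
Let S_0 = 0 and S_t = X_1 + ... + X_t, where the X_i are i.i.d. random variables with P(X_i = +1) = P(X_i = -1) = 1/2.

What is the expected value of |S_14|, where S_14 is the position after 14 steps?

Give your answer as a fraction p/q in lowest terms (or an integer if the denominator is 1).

Answer: 3003/1024

Derivation:
S_14 takes values m ≡ 0 (mod 2) with |m| ≤ 14; P(S_14=m) = C(14,(14+m)/2)/2^14.
Total paths: 2^14 = 16384
Distribution: P(S=-14)=1/16384, P(S=-12)=14/16384, P(S=-10)=91/16384, P(S=-8)=364/16384, P(S=-6)=1001/16384, P(S=-4)=2002/16384, P(S=-2)=3003/16384, P(S=0)=3432/16384, P(S=2)=3003/16384, P(S=4)=2002/16384, P(S=6)=1001/16384, P(S=8)=364/16384, P(S=10)=91/16384, P(S=12)=14/16384, P(S=14)=1/16384
E[|S_14|] = Σ_m |m|·P(S_14=m) = 48048/16384 = 3003/1024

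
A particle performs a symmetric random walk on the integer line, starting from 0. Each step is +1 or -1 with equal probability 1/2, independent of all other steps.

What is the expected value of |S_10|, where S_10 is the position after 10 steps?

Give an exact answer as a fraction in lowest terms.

Answer: 315/128

Derivation:
S_10 takes values m ≡ 0 (mod 2) with |m| ≤ 10; P(S_10=m) = C(10,(10+m)/2)/2^10.
Total paths: 2^10 = 1024
Distribution: P(S=-10)=1/1024, P(S=-8)=10/1024, P(S=-6)=45/1024, P(S=-4)=120/1024, P(S=-2)=210/1024, P(S=0)=252/1024, P(S=2)=210/1024, P(S=4)=120/1024, P(S=6)=45/1024, P(S=8)=10/1024, P(S=10)=1/1024
E[|S_10|] = Σ_m |m|·P(S_10=m) = 2520/1024 = 315/128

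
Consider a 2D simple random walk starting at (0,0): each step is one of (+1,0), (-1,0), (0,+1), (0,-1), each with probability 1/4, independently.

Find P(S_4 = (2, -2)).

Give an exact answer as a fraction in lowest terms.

Let h be the number of horizontal steps (so 4-h are vertical). To end at (2,-2) need (h+2)/2 right-steps and ((4-h)-2)/2 up-steps.
Sum over h with 2 ≤ h ≤ 2, h ≡ 0 (mod 2), 4-h ≡ 0 (mod 2):
h=2: C(4,2)·C(2,2)·C(2,0) = 6·1·1 = 6
Total favorable: 6
Total paths: 4^4 = 256
P = 6/256 = 3/128

Answer: 3/128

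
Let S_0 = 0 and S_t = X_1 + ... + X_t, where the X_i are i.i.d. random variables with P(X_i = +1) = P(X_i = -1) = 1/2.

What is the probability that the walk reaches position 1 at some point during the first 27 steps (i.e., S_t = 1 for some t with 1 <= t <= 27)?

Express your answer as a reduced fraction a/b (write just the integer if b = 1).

Count via complement. Let g(t,s) = #length-t paths at position s with S_1..S_t all ≠ 1.
g(t,s) = g(t-1,s-1) + g(t-1,s+1) for s ≠ 1; g(t,1) = 0.
t=0: g(0,0)=1
t=1: g(1,-1)=1
t=2: g(2,-2)=1 g(2,0)=1
t=3: g(3,-3)=1 g(3,-1)=2
t=4: g(4,-4)=1 g(4,-2)=3 g(4,0)=2
t=5: g(5,-5)=1 g(5,-3)=4 g(5,-1)=5
t=6: g(6,-6)=1 g(6,-4)=5 g(6,-2)=9 g(6,0)=5
t=7: g(7,-7)=1 g(7,-5)=6 g(7,-3)=14 g(7,-1)=14
t=8: g(8,-8)=1 g(8,-6)=7 g(8,-4)=20 g(8,-2)=28 g(8,0)=14
t=9: g(9,-9)=1 g(9,-7)=8 g(9,-5)=27 g(9,-3)=48 g(9,-1)=42
t=10: g(10,-10)=1 g(10,-8)=9 g(10,-6)=35 g(10,-4)=75 g(10,-2)=90 g(10,0)=42
t=11: g(11,-11)=1 g(11,-9)=10 g(11,-7)=44 g(11,-5)=110 g(11,-3)=165 g(11,-1)=132
t=12: g(12,-12)=1 g(12,-10)=11 g(12,-8)=54 g(12,-6)=154 g(12,-4)=275 g(12,-2)=297 g(12,0)=132
t=13: g(13,-13)=1 g(13,-11)=12 g(13,-9)=65 g(13,-7)=208 g(13,-5)=429 g(13,-3)=572 g(13,-1)=429
t=14: g(14,-14)=1 g(14,-12)=13 g(14,-10)=77 g(14,-8)=273 g(14,-6)=637 g(14,-4)=1001 g(14,-2)=1001 g(14,0)=429
t=15: g(15,-15)=1 g(15,-13)=14 g(15,-11)=90 g(15,-9)=350 g(15,-7)=910 g(15,-5)=1638 g(15,-3)=2002 g(15,-1)=1430
t=16: g(16,-16)=1 g(16,-14)=15 g(16,-12)=104 g(16,-10)=440 g(16,-8)=1260 g(16,-6)=2548 g(16,-4)=3640 g(16,-2)=3432 g(16,0)=1430
t=17: g(17,-17)=1 g(17,-15)=16 g(17,-13)=119 g(17,-11)=544 g(17,-9)=1700 g(17,-7)=3808 g(17,-5)=6188 g(17,-3)=7072 g(17,-1)=4862
t=18: g(18,-18)=1 g(18,-16)=17 g(18,-14)=135 g(18,-12)=663 g(18,-10)=2244 g(18,-8)=5508 g(18,-6)=9996 g(18,-4)=13260 g(18,-2)=11934 g(18,0)=4862
t=19: g(19,-19)=1 g(19,-17)=18 g(19,-15)=152 g(19,-13)=798 g(19,-11)=2907 g(19,-9)=7752 g(19,-7)=15504 g(19,-5)=23256 g(19,-3)=25194 g(19,-1)=16796
t=20: g(20,-20)=1 g(20,-18)=19 g(20,-16)=170 g(20,-14)=950 g(20,-12)=3705 g(20,-10)=10659 g(20,-8)=23256 g(20,-6)=38760 g(20,-4)=48450 g(20,-2)=41990 g(20,0)=16796
t=21: g(21,-21)=1 g(21,-19)=20 g(21,-17)=189 g(21,-15)=1120 g(21,-13)=4655 g(21,-11)=14364 g(21,-9)=33915 g(21,-7)=62016 g(21,-5)=87210 g(21,-3)=90440 g(21,-1)=58786
t=22: g(22,-22)=1 g(22,-20)=21 g(22,-18)=209 g(22,-16)=1309 g(22,-14)=5775 g(22,-12)=19019 g(22,-10)=48279 g(22,-8)=95931 g(22,-6)=149226 g(22,-4)=177650 g(22,-2)=149226 g(22,0)=58786
t=23: g(23,-23)=1 g(23,-21)=22 g(23,-19)=230 g(23,-17)=1518 g(23,-15)=7084 g(23,-13)=24794 g(23,-11)=67298 g(23,-9)=144210 g(23,-7)=245157 g(23,-5)=326876 g(23,-3)=326876 g(23,-1)=208012
t=24: g(24,-24)=1 g(24,-22)=23 g(24,-20)=252 g(24,-18)=1748 g(24,-16)=8602 g(24,-14)=31878 g(24,-12)=92092 g(24,-10)=211508 g(24,-8)=389367 g(24,-6)=572033 g(24,-4)=653752 g(24,-2)=534888 g(24,0)=208012
t=25: g(25,-25)=1 g(25,-23)=24 g(25,-21)=275 g(25,-19)=2000 g(25,-17)=10350 g(25,-15)=40480 g(25,-13)=123970 g(25,-11)=303600 g(25,-9)=600875 g(25,-7)=961400 g(25,-5)=1225785 g(25,-3)=1188640 g(25,-1)=742900
t=26: g(26,-26)=1 g(26,-24)=25 g(26,-22)=299 g(26,-20)=2275 g(26,-18)=12350 g(26,-16)=50830 g(26,-14)=164450 g(26,-12)=427570 g(26,-10)=904475 g(26,-8)=1562275 g(26,-6)=2187185 g(26,-4)=2414425 g(26,-2)=1931540 g(26,0)=742900
t=27: g(27,-27)=1 g(27,-25)=26 g(27,-23)=324 g(27,-21)=2574 g(27,-19)=14625 g(27,-17)=63180 g(27,-15)=215280 g(27,-13)=592020 g(27,-11)=1332045 g(27,-9)=2466750 g(27,-7)=3749460 g(27,-5)=4601610 g(27,-3)=4345965 g(27,-1)=2674440
Paths never hitting 1: Σ_s g(27,s) = 20058300
Paths hitting 1: 2^27 - 20058300 = 114159428
P = 114159428/134217728 = 28539857/33554432

Answer: 28539857/33554432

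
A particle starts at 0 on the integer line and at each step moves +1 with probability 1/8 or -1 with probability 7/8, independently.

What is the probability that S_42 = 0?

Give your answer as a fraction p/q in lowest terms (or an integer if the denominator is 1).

To be at 0 after 42 steps: need exactly 21 steps of +1 and 21 of -1.
Number of such sequences: C(42,21) = 538257874440
Each has probability (1/8)^21 · (7/8)^21 = 558545864083284007/85070591730234615865843651857942052864
P = 538257874440 · 558545864083284007/85070591730234615865843651857942052864 = 37580213697340198592833260135/10633823966279326983230456482242756608

Answer: 37580213697340198592833260135/10633823966279326983230456482242756608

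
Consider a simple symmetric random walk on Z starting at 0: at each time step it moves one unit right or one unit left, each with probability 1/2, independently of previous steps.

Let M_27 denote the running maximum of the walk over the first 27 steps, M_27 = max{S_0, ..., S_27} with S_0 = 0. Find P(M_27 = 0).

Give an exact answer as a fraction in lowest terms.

Answer: 5014575/33554432

Derivation:
Let M_27 = max(S_0,...,S_27). Use the reflection principle: for j ≥ 1, #{paths with M_27 ≥ j} = #{S_27 ≥ j} + #{S_27 ≥ j+1}.
P(M_27 ≥ 0) = 1 since S_0 = 0, so #{M_27 ≥ 0} = 134217728.
#{M_27 ≥ 1} = #{S_27 ≥ 1} + #{S_27 ≥ 2} = 67108864 + 47050564 = 114159428.
#{M_27 = 0} = 134217728 - 114159428 = 20058300.
P(M_27 = 0) = 20058300/134217728 = 5014575/33554432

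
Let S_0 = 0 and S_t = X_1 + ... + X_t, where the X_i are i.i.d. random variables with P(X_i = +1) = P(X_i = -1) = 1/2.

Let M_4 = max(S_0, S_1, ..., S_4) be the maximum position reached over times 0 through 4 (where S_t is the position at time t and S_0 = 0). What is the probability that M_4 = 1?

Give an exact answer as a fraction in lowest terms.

Let M_4 = max(S_0,...,S_4). Use the reflection principle: for j ≥ 1, #{paths with M_4 ≥ j} = #{S_4 ≥ j} + #{S_4 ≥ j+1}.
By reflection, #{M_4 ≥ 1} = #{S_4 ≥ 1} + #{S_4 ≥ 2} = 5 + 5 = 10.
#{M_4 ≥ 2} = #{S_4 ≥ 2} + #{S_4 ≥ 3} = 5 + 1 = 6.
#{M_4 = 1} = 10 - 6 = 4.
P(M_4 = 1) = 4/16 = 1/4

Answer: 1/4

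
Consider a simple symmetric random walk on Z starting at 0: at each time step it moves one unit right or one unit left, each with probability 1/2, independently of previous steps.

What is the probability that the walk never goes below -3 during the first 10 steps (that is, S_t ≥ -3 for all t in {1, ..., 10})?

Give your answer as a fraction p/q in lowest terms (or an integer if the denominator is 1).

Let f(t,s) = #length-t paths at position s with S_1..S_t all ≥ -3.
f(t,s) = f(t-1,s-1) + f(t-1,s+1) for s ≥ -3; f(t,s) = 0 for s < -3.
t=0: f(0,0)=1
t=1: f(1,-1)=1 f(1,1)=1
t=2: f(2,-2)=1 f(2,0)=2 f(2,2)=1
t=3: f(3,-3)=1 f(3,-1)=3 f(3,1)=3 f(3,3)=1
t=4: f(4,-2)=4 f(4,0)=6 f(4,2)=4 f(4,4)=1
t=5: f(5,-3)=4 f(5,-1)=10 f(5,1)=10 f(5,3)=5 f(5,5)=1
t=6: f(6,-2)=14 f(6,0)=20 f(6,2)=15 f(6,4)=6 f(6,6)=1
t=7: f(7,-3)=14 f(7,-1)=34 f(7,1)=35 f(7,3)=21 f(7,5)=7 f(7,7)=1
t=8: f(8,-2)=48 f(8,0)=69 f(8,2)=56 f(8,4)=28 f(8,6)=8 f(8,8)=1
t=9: f(9,-3)=48 f(9,-1)=117 f(9,1)=125 f(9,3)=84 f(9,5)=36 f(9,7)=9 f(9,9)=1
t=10: f(10,-2)=165 f(10,0)=242 f(10,2)=209 f(10,4)=120 f(10,6)=45 f(10,8)=10 f(10,10)=1
Σ_s f(10,s) = 792
P = 792/1024 = 99/128

Answer: 99/128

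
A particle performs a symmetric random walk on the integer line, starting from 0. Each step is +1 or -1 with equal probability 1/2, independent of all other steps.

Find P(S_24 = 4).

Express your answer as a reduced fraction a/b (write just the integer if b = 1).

To reach position 4 after 24 steps: need 14 steps of +1 and 10 of -1.
Favorable paths: C(24,14) = 1961256
Total paths: 2^24 = 16777216
P = 1961256/16777216 = 245157/2097152

Answer: 245157/2097152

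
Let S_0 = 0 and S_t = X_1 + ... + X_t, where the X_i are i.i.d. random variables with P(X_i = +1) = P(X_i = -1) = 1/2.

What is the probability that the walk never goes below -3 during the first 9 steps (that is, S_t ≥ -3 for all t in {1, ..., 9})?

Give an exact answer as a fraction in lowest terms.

Answer: 105/128

Derivation:
Let f(t,s) = #length-t paths at position s with S_1..S_t all ≥ -3.
f(t,s) = f(t-1,s-1) + f(t-1,s+1) for s ≥ -3; f(t,s) = 0 for s < -3.
t=0: f(0,0)=1
t=1: f(1,-1)=1 f(1,1)=1
t=2: f(2,-2)=1 f(2,0)=2 f(2,2)=1
t=3: f(3,-3)=1 f(3,-1)=3 f(3,1)=3 f(3,3)=1
t=4: f(4,-2)=4 f(4,0)=6 f(4,2)=4 f(4,4)=1
t=5: f(5,-3)=4 f(5,-1)=10 f(5,1)=10 f(5,3)=5 f(5,5)=1
t=6: f(6,-2)=14 f(6,0)=20 f(6,2)=15 f(6,4)=6 f(6,6)=1
t=7: f(7,-3)=14 f(7,-1)=34 f(7,1)=35 f(7,3)=21 f(7,5)=7 f(7,7)=1
t=8: f(8,-2)=48 f(8,0)=69 f(8,2)=56 f(8,4)=28 f(8,6)=8 f(8,8)=1
t=9: f(9,-3)=48 f(9,-1)=117 f(9,1)=125 f(9,3)=84 f(9,5)=36 f(9,7)=9 f(9,9)=1
Σ_s f(9,s) = 420
P = 420/512 = 105/128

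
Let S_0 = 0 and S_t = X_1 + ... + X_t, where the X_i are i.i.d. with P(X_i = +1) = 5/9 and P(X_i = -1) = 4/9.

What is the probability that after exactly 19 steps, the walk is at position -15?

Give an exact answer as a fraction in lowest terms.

To reach position -15 after 19 steps: need 2 steps of +1 and 17 steps of -1.
Number of such sequences: C(19,2) = 171
Each has probability (5/9)^2 · (4/9)^17 = 429496729600/1350851717672992089
P = 171 · 429496729600/1350851717672992089 = 8160437862400/150094635296999121

Answer: 8160437862400/150094635296999121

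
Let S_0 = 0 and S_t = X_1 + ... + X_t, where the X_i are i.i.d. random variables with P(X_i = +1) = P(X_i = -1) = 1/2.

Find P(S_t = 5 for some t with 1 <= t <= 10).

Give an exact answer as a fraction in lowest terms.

Answer: 7/64

Derivation:
Count via complement. Let g(t,s) = #length-t paths at position s with S_1..S_t all ≠ 5.
g(t,s) = g(t-1,s-1) + g(t-1,s+1) for s ≠ 5; g(t,5) = 0.
t=0: g(0,0)=1
t=1: g(1,-1)=1 g(1,1)=1
t=2: g(2,-2)=1 g(2,0)=2 g(2,2)=1
t=3: g(3,-3)=1 g(3,-1)=3 g(3,1)=3 g(3,3)=1
t=4: g(4,-4)=1 g(4,-2)=4 g(4,0)=6 g(4,2)=4 g(4,4)=1
t=5: g(5,-5)=1 g(5,-3)=5 g(5,-1)=10 g(5,1)=10 g(5,3)=5
t=6: g(6,-6)=1 g(6,-4)=6 g(6,-2)=15 g(6,0)=20 g(6,2)=15 g(6,4)=5
t=7: g(7,-7)=1 g(7,-5)=7 g(7,-3)=21 g(7,-1)=35 g(7,1)=35 g(7,3)=20
t=8: g(8,-8)=1 g(8,-6)=8 g(8,-4)=28 g(8,-2)=56 g(8,0)=70 g(8,2)=55 g(8,4)=20
t=9: g(9,-9)=1 g(9,-7)=9 g(9,-5)=36 g(9,-3)=84 g(9,-1)=126 g(9,1)=125 g(9,3)=75
t=10: g(10,-10)=1 g(10,-8)=10 g(10,-6)=45 g(10,-4)=120 g(10,-2)=210 g(10,0)=251 g(10,2)=200 g(10,4)=75
Paths never hitting 5: Σ_s g(10,s) = 912
Paths hitting 5: 2^10 - 912 = 112
P = 112/1024 = 7/64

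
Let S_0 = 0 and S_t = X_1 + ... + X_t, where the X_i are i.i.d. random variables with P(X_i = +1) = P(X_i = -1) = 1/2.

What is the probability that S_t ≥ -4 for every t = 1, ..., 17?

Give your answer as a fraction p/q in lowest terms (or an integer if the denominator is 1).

Answer: 24973/32768

Derivation:
Let f(t,s) = #length-t paths at position s with S_1..S_t all ≥ -4.
f(t,s) = f(t-1,s-1) + f(t-1,s+1) for s ≥ -4; f(t,s) = 0 for s < -4.
t=0: f(0,0)=1
t=1: f(1,-1)=1 f(1,1)=1
t=2: f(2,-2)=1 f(2,0)=2 f(2,2)=1
t=3: f(3,-3)=1 f(3,-1)=3 f(3,1)=3 f(3,3)=1
t=4: f(4,-4)=1 f(4,-2)=4 f(4,0)=6 f(4,2)=4 f(4,4)=1
t=5: f(5,-3)=5 f(5,-1)=10 f(5,1)=10 f(5,3)=5 f(5,5)=1
t=6: f(6,-4)=5 f(6,-2)=15 f(6,0)=20 f(6,2)=15 f(6,4)=6 f(6,6)=1
t=7: f(7,-3)=20 f(7,-1)=35 f(7,1)=35 f(7,3)=21 f(7,5)=7 f(7,7)=1
t=8: f(8,-4)=20 f(8,-2)=55 f(8,0)=70 f(8,2)=56 f(8,4)=28 f(8,6)=8 f(8,8)=1
t=9: f(9,-3)=75 f(9,-1)=125 f(9,1)=126 f(9,3)=84 f(9,5)=36 f(9,7)=9 f(9,9)=1
t=10: f(10,-4)=75 f(10,-2)=200 f(10,0)=251 f(10,2)=210 f(10,4)=120 f(10,6)=45 f(10,8)=10 f(10,10)=1
t=11: f(11,-3)=275 f(11,-1)=451 f(11,1)=461 f(11,3)=330 f(11,5)=165 f(11,7)=55 f(11,9)=11 f(11,11)=1
t=12: f(12,-4)=275 f(12,-2)=726 f(12,0)=912 f(12,2)=791 f(12,4)=495 f(12,6)=220 f(12,8)=66 f(12,10)=12 f(12,12)=1
t=13: f(13,-3)=1001 f(13,-1)=1638 f(13,1)=1703 f(13,3)=1286 f(13,5)=715 f(13,7)=286 f(13,9)=78 f(13,11)=13 f(13,13)=1
t=14: f(14,-4)=1001 f(14,-2)=2639 f(14,0)=3341 f(14,2)=2989 f(14,4)=2001 f(14,6)=1001 f(14,8)=364 f(14,10)=91 f(14,12)=14 f(14,14)=1
t=15: f(15,-3)=3640 f(15,-1)=5980 f(15,1)=6330 f(15,3)=4990 f(15,5)=3002 f(15,7)=1365 f(15,9)=455 f(15,11)=105 f(15,13)=15 f(15,15)=1
t=16: f(16,-4)=3640 f(16,-2)=9620 f(16,0)=12310 f(16,2)=11320 f(16,4)=7992 f(16,6)=4367 f(16,8)=1820 f(16,10)=560 f(16,12)=120 f(16,14)=16 f(16,16)=1
t=17: f(17,-3)=13260 f(17,-1)=21930 f(17,1)=23630 f(17,3)=19312 f(17,5)=12359 f(17,7)=6187 f(17,9)=2380 f(17,11)=680 f(17,13)=136 f(17,15)=17 f(17,17)=1
Σ_s f(17,s) = 99892
P = 99892/131072 = 24973/32768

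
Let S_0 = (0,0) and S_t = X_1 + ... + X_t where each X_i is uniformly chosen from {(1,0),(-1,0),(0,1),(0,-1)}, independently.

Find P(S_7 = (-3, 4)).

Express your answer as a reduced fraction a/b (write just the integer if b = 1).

Let h be the number of horizontal steps (so 7-h are vertical). To end at (-3,4) need (h-3)/2 right-steps and ((7-h)+4)/2 up-steps.
Sum over h with 3 ≤ h ≤ 3, h ≡ 1 (mod 2), 7-h ≡ 0 (mod 2):
h=3: C(7,3)·C(3,0)·C(4,4) = 35·1·1 = 35
Total favorable: 35
Total paths: 4^7 = 16384
P = 35/16384 = 35/16384

Answer: 35/16384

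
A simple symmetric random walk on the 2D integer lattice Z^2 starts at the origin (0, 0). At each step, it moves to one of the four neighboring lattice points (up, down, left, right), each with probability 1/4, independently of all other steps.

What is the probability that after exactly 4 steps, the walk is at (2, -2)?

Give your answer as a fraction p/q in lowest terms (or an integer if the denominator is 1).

Answer: 3/128

Derivation:
Let h be the number of horizontal steps (so 4-h are vertical). To end at (2,-2) need (h+2)/2 right-steps and ((4-h)-2)/2 up-steps.
Sum over h with 2 ≤ h ≤ 2, h ≡ 0 (mod 2), 4-h ≡ 0 (mod 2):
h=2: C(4,2)·C(2,2)·C(2,0) = 6·1·1 = 6
Total favorable: 6
Total paths: 4^4 = 256
P = 6/256 = 3/128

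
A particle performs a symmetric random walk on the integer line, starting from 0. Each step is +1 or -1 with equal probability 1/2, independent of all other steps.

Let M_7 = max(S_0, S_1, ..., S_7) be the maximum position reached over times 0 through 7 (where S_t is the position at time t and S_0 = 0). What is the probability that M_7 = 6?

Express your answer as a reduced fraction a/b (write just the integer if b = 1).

Answer: 1/128

Derivation:
Let M_7 = max(S_0,...,S_7). Use the reflection principle: for j ≥ 1, #{paths with M_7 ≥ j} = #{S_7 ≥ j} + #{S_7 ≥ j+1}.
By reflection, #{M_7 ≥ 6} = #{S_7 ≥ 6} + #{S_7 ≥ 7} = 1 + 1 = 2.
#{M_7 ≥ 7} = #{S_7 ≥ 7} + #{S_7 ≥ 8} = 1 + 0 = 1.
#{M_7 = 6} = 2 - 1 = 1.
P(M_7 = 6) = 1/128 = 1/128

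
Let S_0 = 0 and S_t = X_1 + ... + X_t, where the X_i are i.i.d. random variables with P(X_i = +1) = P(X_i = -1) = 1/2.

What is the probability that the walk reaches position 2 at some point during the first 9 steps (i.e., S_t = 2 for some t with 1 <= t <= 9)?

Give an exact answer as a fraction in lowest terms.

Answer: 65/128

Derivation:
Count via complement. Let g(t,s) = #length-t paths at position s with S_1..S_t all ≠ 2.
g(t,s) = g(t-1,s-1) + g(t-1,s+1) for s ≠ 2; g(t,2) = 0.
t=0: g(0,0)=1
t=1: g(1,-1)=1 g(1,1)=1
t=2: g(2,-2)=1 g(2,0)=2
t=3: g(3,-3)=1 g(3,-1)=3 g(3,1)=2
t=4: g(4,-4)=1 g(4,-2)=4 g(4,0)=5
t=5: g(5,-5)=1 g(5,-3)=5 g(5,-1)=9 g(5,1)=5
t=6: g(6,-6)=1 g(6,-4)=6 g(6,-2)=14 g(6,0)=14
t=7: g(7,-7)=1 g(7,-5)=7 g(7,-3)=20 g(7,-1)=28 g(7,1)=14
t=8: g(8,-8)=1 g(8,-6)=8 g(8,-4)=27 g(8,-2)=48 g(8,0)=42
t=9: g(9,-9)=1 g(9,-7)=9 g(9,-5)=35 g(9,-3)=75 g(9,-1)=90 g(9,1)=42
Paths never hitting 2: Σ_s g(9,s) = 252
Paths hitting 2: 2^9 - 252 = 260
P = 260/512 = 65/128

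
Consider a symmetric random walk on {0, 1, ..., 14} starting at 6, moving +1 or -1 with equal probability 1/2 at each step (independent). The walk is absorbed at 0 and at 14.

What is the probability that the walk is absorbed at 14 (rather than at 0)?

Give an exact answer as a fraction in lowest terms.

Answer: 3/7

Derivation:
Symmetric walk (p = 1/2): the harmonic-function argument gives P(hit 14 before 0 | start at 6) = a/N.
P = 6/14 = 3/7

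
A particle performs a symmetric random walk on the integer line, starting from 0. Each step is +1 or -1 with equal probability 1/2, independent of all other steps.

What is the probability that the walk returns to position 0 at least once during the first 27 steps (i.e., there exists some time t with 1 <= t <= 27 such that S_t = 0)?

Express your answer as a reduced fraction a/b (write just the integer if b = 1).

Count via complement. Let g(t,s) = #length-t paths at position s with S_1..S_t all ≠ 0.
g(t,s) = g(t-1,s-1) + g(t-1,s+1) for s ≠ 0; g(t,0) = 0.
t=0: g(0,0)=1
t=1: g(1,-1)=1 g(1,1)=1
t=2: g(2,-2)=1 g(2,2)=1
t=3: g(3,-3)=1 g(3,-1)=1 g(3,1)=1 g(3,3)=1
t=4: g(4,-4)=1 g(4,-2)=2 g(4,2)=2 g(4,4)=1
t=5: g(5,-5)=1 g(5,-3)=3 g(5,-1)=2 g(5,1)=2 g(5,3)=3 g(5,5)=1
t=6: g(6,-6)=1 g(6,-4)=4 g(6,-2)=5 g(6,2)=5 g(6,4)=4 g(6,6)=1
t=7: g(7,-7)=1 g(7,-5)=5 g(7,-3)=9 g(7,-1)=5 g(7,1)=5 g(7,3)=9 g(7,5)=5 g(7,7)=1
t=8: g(8,-8)=1 g(8,-6)=6 g(8,-4)=14 g(8,-2)=14 g(8,2)=14 g(8,4)=14 g(8,6)=6 g(8,8)=1
t=9: g(9,-9)=1 g(9,-7)=7 g(9,-5)=20 g(9,-3)=28 g(9,-1)=14 g(9,1)=14 g(9,3)=28 g(9,5)=20 g(9,7)=7 g(9,9)=1
t=10: g(10,-10)=1 g(10,-8)=8 g(10,-6)=27 g(10,-4)=48 g(10,-2)=42 g(10,2)=42 g(10,4)=48 g(10,6)=27 g(10,8)=8 g(10,10)=1
t=11: g(11,-11)=1 g(11,-9)=9 g(11,-7)=35 g(11,-5)=75 g(11,-3)=90 g(11,-1)=42 g(11,1)=42 g(11,3)=90 g(11,5)=75 g(11,7)=35 g(11,9)=9 g(11,11)=1
t=12: g(12,-12)=1 g(12,-10)=10 g(12,-8)=44 g(12,-6)=110 g(12,-4)=165 g(12,-2)=132 g(12,2)=132 g(12,4)=165 g(12,6)=110 g(12,8)=44 g(12,10)=10 g(12,12)=1
t=13: g(13,-13)=1 g(13,-11)=11 g(13,-9)=54 g(13,-7)=154 g(13,-5)=275 g(13,-3)=297 g(13,-1)=132 g(13,1)=132 g(13,3)=297 g(13,5)=275 g(13,7)=154 g(13,9)=54 g(13,11)=11 g(13,13)=1
t=14: g(14,-14)=1 g(14,-12)=12 g(14,-10)=65 g(14,-8)=208 g(14,-6)=429 g(14,-4)=572 g(14,-2)=429 g(14,2)=429 g(14,4)=572 g(14,6)=429 g(14,8)=208 g(14,10)=65 g(14,12)=12 g(14,14)=1
t=15: g(15,-15)=1 g(15,-13)=13 g(15,-11)=77 g(15,-9)=273 g(15,-7)=637 g(15,-5)=1001 g(15,-3)=1001 g(15,-1)=429 g(15,1)=429 g(15,3)=1001 g(15,5)=1001 g(15,7)=637 g(15,9)=273 g(15,11)=77 g(15,13)=13 g(15,15)=1
t=16: g(16,-16)=1 g(16,-14)=14 g(16,-12)=90 g(16,-10)=350 g(16,-8)=910 g(16,-6)=1638 g(16,-4)=2002 g(16,-2)=1430 g(16,2)=1430 g(16,4)=2002 g(16,6)=1638 g(16,8)=910 g(16,10)=350 g(16,12)=90 g(16,14)=14 g(16,16)=1
t=17: g(17,-17)=1 g(17,-15)=15 g(17,-13)=104 g(17,-11)=440 g(17,-9)=1260 g(17,-7)=2548 g(17,-5)=3640 g(17,-3)=3432 g(17,-1)=1430 g(17,1)=1430 g(17,3)=3432 g(17,5)=3640 g(17,7)=2548 g(17,9)=1260 g(17,11)=440 g(17,13)=104 g(17,15)=15 g(17,17)=1
t=18: g(18,-18)=1 g(18,-16)=16 g(18,-14)=119 g(18,-12)=544 g(18,-10)=1700 g(18,-8)=3808 g(18,-6)=6188 g(18,-4)=7072 g(18,-2)=4862 g(18,2)=4862 g(18,4)=7072 g(18,6)=6188 g(18,8)=3808 g(18,10)=1700 g(18,12)=544 g(18,14)=119 g(18,16)=16 g(18,18)=1
t=19: g(19,-19)=1 g(19,-17)=17 g(19,-15)=135 g(19,-13)=663 g(19,-11)=2244 g(19,-9)=5508 g(19,-7)=9996 g(19,-5)=13260 g(19,-3)=11934 g(19,-1)=4862 g(19,1)=4862 g(19,3)=11934 g(19,5)=13260 g(19,7)=9996 g(19,9)=5508 g(19,11)=2244 g(19,13)=663 g(19,15)=135 g(19,17)=17 g(19,19)=1
t=20: g(20,-20)=1 g(20,-18)=18 g(20,-16)=152 g(20,-14)=798 g(20,-12)=2907 g(20,-10)=7752 g(20,-8)=15504 g(20,-6)=23256 g(20,-4)=25194 g(20,-2)=16796 g(20,2)=16796 g(20,4)=25194 g(20,6)=23256 g(20,8)=15504 g(20,10)=7752 g(20,12)=2907 g(20,14)=798 g(20,16)=152 g(20,18)=18 g(20,20)=1
t=21: g(21,-21)=1 g(21,-19)=19 g(21,-17)=170 g(21,-15)=950 g(21,-13)=3705 g(21,-11)=10659 g(21,-9)=23256 g(21,-7)=38760 g(21,-5)=48450 g(21,-3)=41990 g(21,-1)=16796 g(21,1)=16796 g(21,3)=41990 g(21,5)=48450 g(21,7)=38760 g(21,9)=23256 g(21,11)=10659 g(21,13)=3705 g(21,15)=950 g(21,17)=170 g(21,19)=19 g(21,21)=1
t=22: g(22,-22)=1 g(22,-20)=20 g(22,-18)=189 g(22,-16)=1120 g(22,-14)=4655 g(22,-12)=14364 g(22,-10)=33915 g(22,-8)=62016 g(22,-6)=87210 g(22,-4)=90440 g(22,-2)=58786 g(22,2)=58786 g(22,4)=90440 g(22,6)=87210 g(22,8)=62016 g(22,10)=33915 g(22,12)=14364 g(22,14)=4655 g(22,16)=1120 g(22,18)=189 g(22,20)=20 g(22,22)=1
t=23: g(23,-23)=1 g(23,-21)=21 g(23,-19)=209 g(23,-17)=1309 g(23,-15)=5775 g(23,-13)=19019 g(23,-11)=48279 g(23,-9)=95931 g(23,-7)=149226 g(23,-5)=177650 g(23,-3)=149226 g(23,-1)=58786 g(23,1)=58786 g(23,3)=149226 g(23,5)=177650 g(23,7)=149226 g(23,9)=95931 g(23,11)=48279 g(23,13)=19019 g(23,15)=5775 g(23,17)=1309 g(23,19)=209 g(23,21)=21 g(23,23)=1
t=24: g(24,-24)=1 g(24,-22)=22 g(24,-20)=230 g(24,-18)=1518 g(24,-16)=7084 g(24,-14)=24794 g(24,-12)=67298 g(24,-10)=144210 g(24,-8)=245157 g(24,-6)=326876 g(24,-4)=326876 g(24,-2)=208012 g(24,2)=208012 g(24,4)=326876 g(24,6)=326876 g(24,8)=245157 g(24,10)=144210 g(24,12)=67298 g(24,14)=24794 g(24,16)=7084 g(24,18)=1518 g(24,20)=230 g(24,22)=22 g(24,24)=1
t=25: g(25,-25)=1 g(25,-23)=23 g(25,-21)=252 g(25,-19)=1748 g(25,-17)=8602 g(25,-15)=31878 g(25,-13)=92092 g(25,-11)=211508 g(25,-9)=389367 g(25,-7)=572033 g(25,-5)=653752 g(25,-3)=534888 g(25,-1)=208012 g(25,1)=208012 g(25,3)=534888 g(25,5)=653752 g(25,7)=572033 g(25,9)=389367 g(25,11)=211508 g(25,13)=92092 g(25,15)=31878 g(25,17)=8602 g(25,19)=1748 g(25,21)=252 g(25,23)=23 g(25,25)=1
t=26: g(26,-26)=1 g(26,-24)=24 g(26,-22)=275 g(26,-20)=2000 g(26,-18)=10350 g(26,-16)=40480 g(26,-14)=123970 g(26,-12)=303600 g(26,-10)=600875 g(26,-8)=961400 g(26,-6)=1225785 g(26,-4)=1188640 g(26,-2)=742900 g(26,2)=742900 g(26,4)=1188640 g(26,6)=1225785 g(26,8)=961400 g(26,10)=600875 g(26,12)=303600 g(26,14)=123970 g(26,16)=40480 g(26,18)=10350 g(26,20)=2000 g(26,22)=275 g(26,24)=24 g(26,26)=1
t=27: g(27,-27)=1 g(27,-25)=25 g(27,-23)=299 g(27,-21)=2275 g(27,-19)=12350 g(27,-17)=50830 g(27,-15)=164450 g(27,-13)=427570 g(27,-11)=904475 g(27,-9)=1562275 g(27,-7)=2187185 g(27,-5)=2414425 g(27,-3)=1931540 g(27,-1)=742900 g(27,1)=742900 g(27,3)=1931540 g(27,5)=2414425 g(27,7)=2187185 g(27,9)=1562275 g(27,11)=904475 g(27,13)=427570 g(27,15)=164450 g(27,17)=50830 g(27,19)=12350 g(27,21)=2275 g(27,23)=299 g(27,25)=25 g(27,27)=1
Paths never hitting 0: Σ_s g(27,s) = 20801200
Paths hitting 0: 2^27 - 20801200 = 113416528
P = 113416528/134217728 = 7088533/8388608

Answer: 7088533/8388608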